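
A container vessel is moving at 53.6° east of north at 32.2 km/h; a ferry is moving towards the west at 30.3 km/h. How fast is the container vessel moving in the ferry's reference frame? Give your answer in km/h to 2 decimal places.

59.38 km/h

Taking east as x and north as y: container vessel velocity = (25.918, 19.108) km/h; ferry velocity = (-30.300, 0.000) km/h.
Velocity of container vessel relative to ferry = (25.918, 19.108) − (-30.300, 0.000) = (56.218, 19.108) km/h.
Magnitude = |(56.218, 19.108)| = 59.376 km/h.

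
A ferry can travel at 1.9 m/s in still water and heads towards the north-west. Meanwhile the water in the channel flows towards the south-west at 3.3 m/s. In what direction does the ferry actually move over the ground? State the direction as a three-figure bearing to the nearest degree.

Taking east as x and north as y: velocity relative to the water = (-1.344, 1.344) m/s; the water relative to ground = (-2.333, -2.333) m/s.
Velocity relative to ground = (-1.344, 1.344) + (-2.333, -2.333) = (-3.677, -0.990) m/s.
Bearing = atan2(-3.68, -0.99) = 254.93° clockwise from north.

255°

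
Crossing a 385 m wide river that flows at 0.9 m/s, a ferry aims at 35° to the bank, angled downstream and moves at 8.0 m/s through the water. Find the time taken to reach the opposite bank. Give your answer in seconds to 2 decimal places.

The component of the ferry's velocity perpendicular to the bank is 8.0 × sin 35° = 4.589 m/s.
Only the cross-stream component determines the crossing time; the current contributes nothing perpendicular to the bank.
Time = 385 / 4.589 = 83.903 s.

83.90 s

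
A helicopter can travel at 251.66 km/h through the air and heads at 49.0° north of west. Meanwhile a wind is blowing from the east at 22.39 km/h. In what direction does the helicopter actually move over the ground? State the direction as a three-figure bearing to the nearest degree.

315°

Taking east as x and north as y: velocity relative to the air = (-165.104, 189.930) km/h; the air relative to ground = (-22.390, 0.000) km/h.
Velocity relative to ground = (-165.104, 189.930) + (-22.390, 0.000) = (-187.494, 189.930) km/h.
Bearing = atan2(-187.49, 189.93) = 315.37° clockwise from north.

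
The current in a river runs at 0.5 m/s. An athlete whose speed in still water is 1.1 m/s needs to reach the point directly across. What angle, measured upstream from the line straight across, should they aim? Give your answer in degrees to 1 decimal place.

27.0°

To cancel the current, the upstream component of the athlete's velocity must equal the flow: 1.1 sin θ = 0.5.
sin θ = 0.5 / 1.1 = 0.4545.
θ = arcsin(0.4545) = 27.036°.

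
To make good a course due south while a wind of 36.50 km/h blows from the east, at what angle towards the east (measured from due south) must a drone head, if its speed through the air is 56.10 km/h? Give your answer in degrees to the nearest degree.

41°

The wind pushes perpendicular to the desired track; the heading must have a component into the wind equal to 36.50 km/h: 56.10 sin θ = 36.50.
sin θ = 0.6506, so θ = 40.589°.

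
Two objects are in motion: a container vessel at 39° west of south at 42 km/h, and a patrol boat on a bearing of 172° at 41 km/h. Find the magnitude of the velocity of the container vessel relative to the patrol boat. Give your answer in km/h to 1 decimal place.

Taking east as x and north as y: container vessel velocity = (-26.431, -32.640) km/h; patrol boat velocity = (5.706, -40.601) km/h.
Velocity of container vessel relative to patrol boat = (-26.431, -32.640) − (5.706, -40.601) = (-32.138, 7.961) km/h.
Magnitude = |(-32.138, 7.961)| = 33.109 km/h.

33.1 km/h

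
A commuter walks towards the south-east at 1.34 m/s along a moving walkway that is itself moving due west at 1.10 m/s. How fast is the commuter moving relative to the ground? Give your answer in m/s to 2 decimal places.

Taking east as x and north as y: moving walkway velocity = (-1.100, 0.000) m/s; commuter velocity relative to moving walkway = (0.948, -0.948) m/s.
Velocity relative to ground = (-1.100, 0.000) + (0.948, -0.948) = (-0.152, -0.948) m/s.
Speed = |(-0.152, -0.948)| = 0.960 m/s.

0.96 m/s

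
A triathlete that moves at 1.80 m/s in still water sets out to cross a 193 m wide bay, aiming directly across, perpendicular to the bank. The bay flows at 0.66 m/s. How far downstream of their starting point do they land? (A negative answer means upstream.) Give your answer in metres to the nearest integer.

Perpendicular speed = 1.800 m/s; crossing time = 193 / 1.800 = 107.222 s.
Net downstream speed = 0.660 m/s.
Drift = 0.660 × 107.222 = 70.767 m (downstream).

71 m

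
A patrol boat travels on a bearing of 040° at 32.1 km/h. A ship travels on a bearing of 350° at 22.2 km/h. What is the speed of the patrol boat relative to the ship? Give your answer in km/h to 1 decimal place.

24.6 km/h

Taking east as x and north as y: patrol boat velocity = (20.633, 24.590) km/h; ship velocity = (-3.855, 21.863) km/h.
Velocity of patrol boat relative to ship = (20.633, 24.590) − (-3.855, 21.863) = (24.488, 2.727) km/h.
Magnitude = |(24.488, 2.727)| = 24.640 km/h.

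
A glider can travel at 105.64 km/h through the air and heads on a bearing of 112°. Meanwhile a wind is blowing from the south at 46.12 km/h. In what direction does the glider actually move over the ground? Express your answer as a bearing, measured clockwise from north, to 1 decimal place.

Taking east as x and north as y: velocity relative to the air = (97.948, -39.573) km/h; the air relative to ground = (0.000, 46.120) km/h.
Velocity relative to ground = (97.948, -39.573) + (0.000, 46.120) = (97.948, 6.547) km/h.
Bearing = atan2(97.95, 6.55) = 86.18° clockwise from north.

086.2°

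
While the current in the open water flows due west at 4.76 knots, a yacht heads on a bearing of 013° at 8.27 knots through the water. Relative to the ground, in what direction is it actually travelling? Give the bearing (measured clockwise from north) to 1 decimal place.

Taking east as x and north as y: velocity relative to the water = (1.860, 8.058) knots; the water relative to ground = (-4.760, 0.000) knots.
Velocity relative to ground = (1.860, 8.058) + (-4.760, 0.000) = (-2.900, 8.058) knots.
Bearing = atan2(-2.90, 8.06) = 340.21° clockwise from north.

340.2°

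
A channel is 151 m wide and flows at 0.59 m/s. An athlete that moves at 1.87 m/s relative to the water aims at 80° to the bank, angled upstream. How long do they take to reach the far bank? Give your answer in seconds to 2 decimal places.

The component of the athlete's velocity perpendicular to the bank is 1.87 × sin 80° = 1.842 m/s.
The current is parallel to the bank, so it does not affect the crossing time.
Time = 151 / 1.842 = 81.994 s.

81.99 s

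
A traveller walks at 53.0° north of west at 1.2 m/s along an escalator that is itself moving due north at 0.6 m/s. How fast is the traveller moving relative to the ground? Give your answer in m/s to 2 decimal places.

1.72 m/s

Taking east as x and north as y: escalator velocity = (0.000, 0.600) m/s; traveller velocity relative to escalator = (-0.722, 0.958) m/s.
Velocity relative to ground = (0.000, 0.600) + (-0.722, 0.958) = (-0.722, 1.558) m/s.
Speed = |(-0.722, 1.558)| = 1.718 m/s.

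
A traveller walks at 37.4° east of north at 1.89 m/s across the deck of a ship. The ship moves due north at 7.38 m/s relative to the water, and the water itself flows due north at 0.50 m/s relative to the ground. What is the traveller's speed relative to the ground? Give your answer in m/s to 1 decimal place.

9.5 m/s

In east/north components (m/s): traveller relative to ship = (1.148, 1.501); ship relative to water = (0.000, 7.380); water relative to ground = (0.000, 0.500).
Sum = (1.148, 9.381) m/s.
Speed = |(1.148, 9.381)| = 9.451 m/s.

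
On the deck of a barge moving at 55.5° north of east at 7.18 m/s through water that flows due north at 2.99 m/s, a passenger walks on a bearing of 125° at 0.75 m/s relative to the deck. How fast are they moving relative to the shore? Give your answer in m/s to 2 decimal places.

9.68 m/s

In east/north components (m/s): passenger relative to barge = (0.614, -0.430); barge relative to water = (4.067, 5.917); water relative to ground = (0.000, 2.990).
Sum = (4.681, 8.477) m/s.
Speed = |(4.681, 8.477)| = 9.684 m/s.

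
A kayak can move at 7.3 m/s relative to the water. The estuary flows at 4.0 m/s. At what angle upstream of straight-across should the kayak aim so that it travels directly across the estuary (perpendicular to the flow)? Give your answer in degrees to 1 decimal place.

33.2°

To cancel the current, the upstream component of the kayak's velocity must equal the flow: 7.3 sin θ = 4.0.
sin θ = 4.0 / 7.3 = 0.5479.
θ = arcsin(0.5479) = 33.226°.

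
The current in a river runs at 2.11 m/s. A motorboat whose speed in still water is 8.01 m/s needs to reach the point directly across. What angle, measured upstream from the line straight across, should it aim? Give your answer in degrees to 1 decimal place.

15.3°

To cancel the current, the upstream component of the motorboat's velocity must equal the flow: 8.01 sin θ = 2.11.
sin θ = 2.11 / 8.01 = 0.2634.
θ = arcsin(0.2634) = 15.273°.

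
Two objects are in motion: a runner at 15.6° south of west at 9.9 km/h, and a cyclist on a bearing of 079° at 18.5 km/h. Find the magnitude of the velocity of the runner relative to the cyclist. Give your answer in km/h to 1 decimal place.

Taking east as x and north as y: runner velocity = (-9.535, -2.662) km/h; cyclist velocity = (18.160, 3.530) km/h.
Velocity of runner relative to cyclist = (-9.535, -2.662) − (18.160, 3.530) = (-27.695, -6.192) km/h.
Magnitude = |(-27.695, -6.192)| = 28.379 km/h.

28.4 km/h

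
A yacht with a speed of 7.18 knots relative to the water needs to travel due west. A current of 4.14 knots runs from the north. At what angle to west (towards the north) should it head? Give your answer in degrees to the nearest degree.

The current pushes perpendicular to the desired track; the heading must have a component into the current equal to 4.14 knots: 7.18 sin θ = 4.14.
sin θ = 0.5766, so θ = 35.212°.

35°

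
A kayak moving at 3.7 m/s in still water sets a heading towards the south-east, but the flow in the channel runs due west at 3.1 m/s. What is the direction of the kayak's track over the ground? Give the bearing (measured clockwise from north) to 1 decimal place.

190.5°

Taking east as x and north as y: velocity relative to the water = (2.616, -2.616) m/s; the water relative to ground = (-3.100, 0.000) m/s.
Velocity relative to ground = (2.616, -2.616) + (-3.100, 0.000) = (-0.484, -2.616) m/s.
Bearing = atan2(-0.48, -2.62) = 190.47° clockwise from north.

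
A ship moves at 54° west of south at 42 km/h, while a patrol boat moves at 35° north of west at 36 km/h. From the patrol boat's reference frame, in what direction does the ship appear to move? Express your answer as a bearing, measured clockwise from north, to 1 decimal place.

185.7°

Taking east as x and north as y: ship velocity = (-33.979, -24.687) km/h; patrol boat velocity = (-29.489, 20.649) km/h.
Velocity of ship relative to patrol boat = (-33.979, -24.687) − (-29.489, 20.649) = (-4.489, -45.336) km/h.
Bearing = atan2(-4.49, -45.34) = 185.66° clockwise from north.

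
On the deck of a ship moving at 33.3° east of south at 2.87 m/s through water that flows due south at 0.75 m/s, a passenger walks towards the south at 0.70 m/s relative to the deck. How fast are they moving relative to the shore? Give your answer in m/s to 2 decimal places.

4.16 m/s

In east/north components (m/s): passenger relative to ship = (0.000, -0.700); ship relative to water = (1.576, -2.399); water relative to ground = (0.000, -0.750).
Sum = (1.576, -3.849) m/s.
Speed = |(1.576, -3.849)| = 4.159 m/s.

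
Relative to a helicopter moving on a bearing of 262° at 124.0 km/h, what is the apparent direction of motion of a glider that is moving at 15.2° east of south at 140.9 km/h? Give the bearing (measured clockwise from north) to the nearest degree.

127°

Taking east as x and north as y: glider velocity = (36.942, -135.971) km/h; helicopter velocity = (-122.793, -17.257) km/h.
Velocity of glider relative to helicopter = (36.942, -135.971) − (-122.793, -17.257) = (159.736, -118.713) km/h.
Bearing = atan2(159.74, -118.71) = 126.62° clockwise from north.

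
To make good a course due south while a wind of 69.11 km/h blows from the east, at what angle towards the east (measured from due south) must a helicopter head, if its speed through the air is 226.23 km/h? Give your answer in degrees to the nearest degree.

The wind pushes perpendicular to the desired track; the heading must have a component into the wind equal to 69.11 km/h: 226.23 sin θ = 69.11.
sin θ = 0.3055, so θ = 17.787°.

18°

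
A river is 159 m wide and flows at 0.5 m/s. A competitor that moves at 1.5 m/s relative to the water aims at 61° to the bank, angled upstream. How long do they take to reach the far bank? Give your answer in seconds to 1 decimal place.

The component of the competitor's velocity perpendicular to the bank is 1.5 × sin 61° = 1.312 m/s.
The current is parallel to the bank, so it does not affect the crossing time.
Time = 159 / 1.312 = 121.196 s.

121.2 s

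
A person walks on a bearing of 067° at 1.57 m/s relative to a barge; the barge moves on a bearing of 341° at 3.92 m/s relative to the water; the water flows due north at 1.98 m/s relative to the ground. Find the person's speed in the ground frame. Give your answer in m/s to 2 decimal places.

In east/north components (m/s): person relative to barge = (1.445, 0.613); barge relative to water = (-1.276, 3.706); water relative to ground = (0.000, 1.980).
Sum = (0.169, 6.300) m/s.
Speed = |(0.169, 6.300)| = 6.302 m/s.

6.30 m/s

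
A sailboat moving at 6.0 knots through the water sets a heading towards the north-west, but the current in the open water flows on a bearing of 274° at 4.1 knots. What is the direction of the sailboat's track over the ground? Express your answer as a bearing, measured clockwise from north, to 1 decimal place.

Taking east as x and north as y: velocity relative to the water = (-4.243, 4.243) knots; the water relative to ground = (-4.090, 0.286) knots.
Velocity relative to ground = (-4.243, 4.243) + (-4.090, 0.286) = (-8.333, 4.529) knots.
Bearing = atan2(-8.33, 4.53) = 298.52° clockwise from north.

298.5°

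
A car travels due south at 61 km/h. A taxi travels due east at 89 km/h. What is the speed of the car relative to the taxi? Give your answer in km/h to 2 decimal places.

Taking east as x and north as y: car velocity = (0.000, -61.000) km/h; taxi velocity = (89.000, 0.000) km/h.
Velocity of car relative to taxi = (0.000, -61.000) − (89.000, 0.000) = (-89.000, -61.000) km/h.
Magnitude = |(-89.000, -61.000)| = 107.898 km/h.

107.90 km/h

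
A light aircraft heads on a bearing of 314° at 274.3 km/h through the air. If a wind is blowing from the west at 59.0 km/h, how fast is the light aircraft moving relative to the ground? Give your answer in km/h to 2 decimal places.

Taking east as x and north as y: velocity relative to the air = (-197.315, 190.545) km/h; the air relative to ground = (59.000, 0.000) km/h.
Velocity relative to ground = (-197.315, 190.545) + (59.000, 0.000) = (-138.315, 190.545) km/h.
Speed = |(-138.315, 190.545)| = 235.453 km/h.

235.45 km/h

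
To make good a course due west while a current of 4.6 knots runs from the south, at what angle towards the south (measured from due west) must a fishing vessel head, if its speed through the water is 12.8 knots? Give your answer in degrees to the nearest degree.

21°

The current pushes perpendicular to the desired track; the heading must have a component into the current equal to 4.6 knots: 12.8 sin θ = 4.6.
sin θ = 0.3594, so θ = 21.062°.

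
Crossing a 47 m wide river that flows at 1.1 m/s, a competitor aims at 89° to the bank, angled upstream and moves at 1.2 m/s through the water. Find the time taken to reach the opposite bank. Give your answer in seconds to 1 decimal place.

The component of the competitor's velocity perpendicular to the bank is 1.2 × sin 89° = 1.200 m/s.
The flow acts along the bank and has no component across it.
Time = 47 / 1.200 = 39.173 s.

39.2 s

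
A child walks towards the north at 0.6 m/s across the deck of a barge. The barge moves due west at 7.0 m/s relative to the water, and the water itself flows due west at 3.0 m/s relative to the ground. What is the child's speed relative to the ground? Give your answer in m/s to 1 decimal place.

In east/north components (m/s): child relative to barge = (0.000, 0.600); barge relative to water = (-7.000, 0.000); water relative to ground = (-3.000, 0.000).
Sum = (-10.000, 0.600) m/s.
Speed = |(-10.000, 0.600)| = 10.018 m/s.

10.0 m/s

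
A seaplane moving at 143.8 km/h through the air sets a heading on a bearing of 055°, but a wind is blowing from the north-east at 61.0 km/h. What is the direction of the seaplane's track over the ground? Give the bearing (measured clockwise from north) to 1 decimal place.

062.2°

Taking east as x and north as y: velocity relative to the air = (117.794, 82.480) km/h; the air relative to ground = (-43.134, -43.134) km/h.
Velocity relative to ground = (117.794, 82.480) + (-43.134, -43.134) = (74.661, 39.347) km/h.
Bearing = atan2(74.66, 39.35) = 62.21° clockwise from north.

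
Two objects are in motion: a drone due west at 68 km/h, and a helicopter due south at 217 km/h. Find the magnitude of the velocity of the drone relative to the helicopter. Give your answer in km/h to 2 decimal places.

Taking east as x and north as y: drone velocity = (-68.000, 0.000) km/h; helicopter velocity = (0.000, -217.000) km/h.
Velocity of drone relative to helicopter = (-68.000, 0.000) − (0.000, -217.000) = (-68.000, 217.000) km/h.
Magnitude = |(-68.000, 217.000)| = 227.405 km/h.

227.40 km/h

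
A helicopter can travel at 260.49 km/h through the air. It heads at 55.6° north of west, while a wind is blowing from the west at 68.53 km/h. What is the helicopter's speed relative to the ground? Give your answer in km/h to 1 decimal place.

Taking east as x and north as y: velocity relative to the air = (-147.168, 214.934) km/h; the air relative to ground = (68.530, 0.000) km/h.
Velocity relative to ground = (-147.168, 214.934) + (68.530, 0.000) = (-78.638, 214.934) km/h.
Speed = |(-78.638, 214.934)| = 228.868 km/h.

228.9 km/h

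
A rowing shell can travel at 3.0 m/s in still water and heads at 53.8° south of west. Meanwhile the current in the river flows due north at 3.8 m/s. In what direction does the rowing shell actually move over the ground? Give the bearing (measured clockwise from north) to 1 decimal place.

307.9°

Taking east as x and north as y: velocity relative to the water = (-1.772, -2.421) m/s; the water relative to ground = (0.000, 3.800) m/s.
Velocity relative to ground = (-1.772, -2.421) + (0.000, 3.800) = (-1.772, 1.379) m/s.
Bearing = atan2(-1.77, 1.38) = 307.90° clockwise from north.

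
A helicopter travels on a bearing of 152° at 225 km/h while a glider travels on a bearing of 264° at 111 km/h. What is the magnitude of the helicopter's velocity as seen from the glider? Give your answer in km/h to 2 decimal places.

Taking east as x and north as y: helicopter velocity = (105.631, -198.663) km/h; glider velocity = (-110.392, -11.603) km/h.
Velocity of helicopter relative to glider = (105.631, -198.663) − (-110.392, -11.603) = (216.023, -187.061) km/h.
Magnitude = |(216.023, -187.061)| = 285.758 km/h.

285.76 km/h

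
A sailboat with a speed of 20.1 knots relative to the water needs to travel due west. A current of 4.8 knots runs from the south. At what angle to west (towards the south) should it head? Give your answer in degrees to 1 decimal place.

13.8°

The current pushes perpendicular to the desired track; the heading must have a component into the current equal to 4.8 knots: 20.1 sin θ = 4.8.
sin θ = 0.2388, so θ = 13.816°.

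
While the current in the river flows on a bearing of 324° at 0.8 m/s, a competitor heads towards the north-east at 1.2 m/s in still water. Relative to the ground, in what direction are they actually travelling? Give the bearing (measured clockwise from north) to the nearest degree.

014°

Taking east as x and north as y: velocity relative to the water = (0.849, 0.849) m/s; the water relative to ground = (-0.470, 0.647) m/s.
Velocity relative to ground = (0.849, 0.849) + (-0.470, 0.647) = (0.378, 1.496) m/s.
Bearing = atan2(0.38, 1.50) = 14.19° clockwise from north.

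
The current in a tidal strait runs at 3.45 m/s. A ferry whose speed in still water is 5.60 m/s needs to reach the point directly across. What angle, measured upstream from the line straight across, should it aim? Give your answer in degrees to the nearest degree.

To cancel the current, the upstream component of the ferry's velocity must equal the flow: 5.60 sin θ = 3.45.
sin θ = 3.45 / 5.60 = 0.6161.
θ = arcsin(0.6161) = 38.030°.

38°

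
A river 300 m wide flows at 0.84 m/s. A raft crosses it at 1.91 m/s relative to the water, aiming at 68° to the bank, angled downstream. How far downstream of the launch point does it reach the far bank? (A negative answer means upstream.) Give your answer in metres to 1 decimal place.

263.5 m

Perpendicular speed = 1.771 m/s; crossing time = 300 / 1.771 = 169.403 s.
Net downstream speed = 1.555 m/s.
Drift = 1.555 × 169.403 = 263.507 m (downstream).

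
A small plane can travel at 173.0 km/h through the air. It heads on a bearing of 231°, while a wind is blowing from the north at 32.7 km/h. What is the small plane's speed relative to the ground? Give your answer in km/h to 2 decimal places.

Taking east as x and north as y: velocity relative to the air = (-134.446, -108.872) km/h; the air relative to ground = (0.000, -32.700) km/h.
Velocity relative to ground = (-134.446, -108.872) + (0.000, -32.700) = (-134.446, -141.572) km/h.
Speed = |(-134.446, -141.572)| = 195.240 km/h.

195.24 km/h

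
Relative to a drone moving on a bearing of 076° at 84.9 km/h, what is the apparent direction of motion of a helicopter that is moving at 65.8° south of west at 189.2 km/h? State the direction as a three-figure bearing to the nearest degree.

Taking east as x and north as y: helicopter velocity = (-77.557, -172.573) km/h; drone velocity = (82.378, 20.539) km/h.
Velocity of helicopter relative to drone = (-77.557, -172.573) − (82.378, 20.539) = (-159.936, -193.112) km/h.
Bearing = atan2(-159.94, -193.11) = 219.63° clockwise from north.

220°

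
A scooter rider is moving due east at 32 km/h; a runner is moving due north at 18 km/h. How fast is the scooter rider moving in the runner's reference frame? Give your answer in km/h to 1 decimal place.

36.7 km/h

Taking east as x and north as y: scooter rider velocity = (32.000, 0.000) km/h; runner velocity = (0.000, 18.000) km/h.
Velocity of scooter rider relative to runner = (32.000, 0.000) − (0.000, 18.000) = (32.000, -18.000) km/h.
Magnitude = |(32.000, -18.000)| = 36.715 km/h.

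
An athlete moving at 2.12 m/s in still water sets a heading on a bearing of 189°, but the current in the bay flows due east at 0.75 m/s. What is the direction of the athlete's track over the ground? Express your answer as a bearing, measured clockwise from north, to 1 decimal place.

168.7°

Taking east as x and north as y: velocity relative to the water = (-0.332, -2.094) m/s; the water relative to ground = (0.750, 0.000) m/s.
Velocity relative to ground = (-0.332, -2.094) + (0.750, 0.000) = (0.418, -2.094) m/s.
Bearing = atan2(0.42, -2.09) = 168.70° clockwise from north.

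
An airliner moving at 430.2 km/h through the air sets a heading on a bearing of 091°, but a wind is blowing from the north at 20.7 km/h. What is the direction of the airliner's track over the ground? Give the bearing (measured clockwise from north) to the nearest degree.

094°

Taking east as x and north as y: velocity relative to the air = (430.134, -7.508) km/h; the air relative to ground = (0.000, -20.700) km/h.
Velocity relative to ground = (430.134, -7.508) + (0.000, -20.700) = (430.134, -28.208) km/h.
Bearing = atan2(430.13, -28.21) = 93.75° clockwise from north.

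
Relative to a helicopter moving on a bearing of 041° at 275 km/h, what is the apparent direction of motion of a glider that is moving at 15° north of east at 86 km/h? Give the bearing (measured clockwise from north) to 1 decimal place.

Taking east as x and north as y: glider velocity = (83.070, 22.258) km/h; helicopter velocity = (180.416, 207.545) km/h.
Velocity of glider relative to helicopter = (83.070, 22.258) − (180.416, 207.545) = (-97.347, -185.287) km/h.
Bearing = atan2(-97.35, -185.29) = 207.72° clockwise from north.

207.7°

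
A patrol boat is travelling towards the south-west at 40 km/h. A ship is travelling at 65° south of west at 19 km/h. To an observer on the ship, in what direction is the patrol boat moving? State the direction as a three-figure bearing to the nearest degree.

Taking east as x and north as y: patrol boat velocity = (-28.284, -28.284) km/h; ship velocity = (-8.030, -17.220) km/h.
Velocity of patrol boat relative to ship = (-28.284, -28.284) − (-8.030, -17.220) = (-20.255, -11.064) km/h.
Bearing = atan2(-20.25, -11.06) = 241.35° clockwise from north.

241°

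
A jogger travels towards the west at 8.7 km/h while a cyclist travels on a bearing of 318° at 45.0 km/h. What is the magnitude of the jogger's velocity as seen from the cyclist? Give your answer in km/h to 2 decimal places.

39.71 km/h

Taking east as x and north as y: jogger velocity = (-8.700, 0.000) km/h; cyclist velocity = (-30.111, 33.442) km/h.
Velocity of jogger relative to cyclist = (-8.700, 0.000) − (-30.111, 33.442) = (21.411, -33.442) km/h.
Magnitude = |(21.411, -33.442)| = 39.708 km/h.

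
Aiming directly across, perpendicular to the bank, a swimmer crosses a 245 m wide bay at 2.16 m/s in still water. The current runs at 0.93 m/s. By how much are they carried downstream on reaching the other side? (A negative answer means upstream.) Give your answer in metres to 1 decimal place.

105.5 m

Perpendicular speed = 2.160 m/s; crossing time = 245 / 2.160 = 113.426 s.
Net downstream speed = 0.930 m/s.
Drift = 0.930 × 113.426 = 105.486 m (downstream).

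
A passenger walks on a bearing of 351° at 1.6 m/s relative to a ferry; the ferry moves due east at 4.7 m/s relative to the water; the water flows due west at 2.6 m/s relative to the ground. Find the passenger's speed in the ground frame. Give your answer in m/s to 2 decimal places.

2.43 m/s

In east/north components (m/s): passenger relative to ferry = (-0.250, 1.580); ferry relative to water = (4.700, 0.000); water relative to ground = (-2.600, 0.000).
Sum = (1.850, 1.580) m/s.
Speed = |(1.850, 1.580)| = 2.433 m/s.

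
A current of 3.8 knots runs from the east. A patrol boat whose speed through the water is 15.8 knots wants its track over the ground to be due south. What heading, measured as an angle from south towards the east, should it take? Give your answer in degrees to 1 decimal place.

The current pushes perpendicular to the desired track; the heading must have a component into the current equal to 3.8 knots: 15.8 sin θ = 3.8.
sin θ = 0.2405, so θ = 13.916°.

13.9°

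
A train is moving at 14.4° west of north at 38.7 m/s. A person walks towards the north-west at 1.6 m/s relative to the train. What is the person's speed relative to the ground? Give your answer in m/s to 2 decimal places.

40.09 m/s

Taking east as x and north as y: train velocity = (-9.624, 37.484) m/s; person velocity relative to train = (-1.131, 1.131) m/s.
Velocity relative to ground = (-9.624, 37.484) + (-1.131, 1.131) = (-10.756, 38.616) m/s.
Speed = |(-10.756, 38.616)| = 40.085 m/s.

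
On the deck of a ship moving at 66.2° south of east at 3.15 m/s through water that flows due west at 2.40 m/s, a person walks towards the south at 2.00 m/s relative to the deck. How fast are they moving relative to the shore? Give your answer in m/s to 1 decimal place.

In east/north components (m/s): person relative to ship = (0.000, -2.000); ship relative to water = (1.271, -2.882); water relative to ground = (-2.400, 0.000).
Sum = (-1.129, -4.882) m/s.
Speed = |(-1.129, -4.882)| = 5.011 m/s.

5.0 m/s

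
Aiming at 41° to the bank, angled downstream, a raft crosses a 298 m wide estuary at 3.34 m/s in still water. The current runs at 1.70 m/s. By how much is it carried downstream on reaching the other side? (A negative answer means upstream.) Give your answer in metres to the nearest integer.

574 m

Perpendicular speed = 2.191 m/s; crossing time = 298 / 2.191 = 135.996 s.
Net downstream speed = 4.221 m/s.
Drift = 4.221 × 135.996 = 574.003 m (downstream).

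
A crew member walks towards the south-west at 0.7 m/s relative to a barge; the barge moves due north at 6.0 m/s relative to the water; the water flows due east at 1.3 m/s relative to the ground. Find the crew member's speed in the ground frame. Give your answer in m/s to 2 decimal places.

In east/north components (m/s): crew member relative to barge = (-0.495, -0.495); barge relative to water = (0.000, 6.000); water relative to ground = (1.300, 0.000).
Sum = (0.805, 5.505) m/s.
Speed = |(0.805, 5.505)| = 5.564 m/s.

5.56 m/s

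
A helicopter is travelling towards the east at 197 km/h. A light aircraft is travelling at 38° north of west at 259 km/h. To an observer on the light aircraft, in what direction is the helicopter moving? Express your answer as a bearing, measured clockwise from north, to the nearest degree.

112°

Taking east as x and north as y: helicopter velocity = (197.000, 0.000) km/h; light aircraft velocity = (-204.095, 159.456) km/h.
Velocity of helicopter relative to light aircraft = (197.000, 0.000) − (-204.095, 159.456) = (401.095, -159.456) km/h.
Bearing = atan2(401.09, -159.46) = 111.68° clockwise from north.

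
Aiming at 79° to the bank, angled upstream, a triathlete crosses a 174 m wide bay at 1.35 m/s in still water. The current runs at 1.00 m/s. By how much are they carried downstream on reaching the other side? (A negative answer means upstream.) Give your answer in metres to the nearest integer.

Perpendicular speed = 1.325 m/s; crossing time = 174 / 1.325 = 131.301 s.
Net downstream speed = 0.742 m/s.
Drift = 0.742 × 131.301 = 97.479 m (downstream).

97 m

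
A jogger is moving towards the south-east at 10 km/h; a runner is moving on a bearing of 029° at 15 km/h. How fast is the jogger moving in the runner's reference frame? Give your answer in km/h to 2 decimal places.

20.19 km/h

Taking east as x and north as y: jogger velocity = (7.071, -7.071) km/h; runner velocity = (7.272, 13.119) km/h.
Velocity of jogger relative to runner = (7.071, -7.071) − (7.272, 13.119) = (-0.201, -20.190) km/h.
Magnitude = |(-0.201, -20.190)| = 20.191 km/h.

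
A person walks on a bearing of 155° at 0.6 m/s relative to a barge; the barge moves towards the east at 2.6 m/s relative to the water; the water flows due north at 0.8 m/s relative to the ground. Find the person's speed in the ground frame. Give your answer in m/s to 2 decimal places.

2.87 m/s

In east/north components (m/s): person relative to barge = (0.254, -0.544); barge relative to water = (2.600, 0.000); water relative to ground = (0.000, 0.800).
Sum = (2.854, 0.256) m/s.
Speed = |(2.854, 0.256)| = 2.865 m/s.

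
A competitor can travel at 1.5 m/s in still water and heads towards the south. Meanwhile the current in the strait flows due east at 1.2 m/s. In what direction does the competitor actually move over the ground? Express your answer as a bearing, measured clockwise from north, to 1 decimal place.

141.3°

Taking east as x and north as y: velocity relative to the water = (0.000, -1.500) m/s; the water relative to ground = (1.200, 0.000) m/s.
Velocity relative to ground = (0.000, -1.500) + (1.200, 0.000) = (1.200, -1.500) m/s.
Bearing = atan2(1.20, -1.50) = 141.34° clockwise from north.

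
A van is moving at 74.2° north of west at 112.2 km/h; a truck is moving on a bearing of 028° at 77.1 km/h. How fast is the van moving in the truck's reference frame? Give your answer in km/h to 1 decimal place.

Taking east as x and north as y: van velocity = (-30.550, 107.961) km/h; truck velocity = (36.196, 68.075) km/h.
Velocity of van relative to truck = (-30.550, 107.961) − (36.196, 68.075) = (-66.746, 39.886) km/h.
Magnitude = |(-66.746, 39.886)| = 77.755 km/h.

77.8 km/h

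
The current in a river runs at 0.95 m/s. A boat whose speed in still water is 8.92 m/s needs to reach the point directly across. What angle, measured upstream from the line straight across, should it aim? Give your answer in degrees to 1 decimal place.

6.1°

To cancel the current, the upstream component of the boat's velocity must equal the flow: 8.92 sin θ = 0.95.
sin θ = 0.95 / 8.92 = 0.1065.
θ = arcsin(0.1065) = 6.114°.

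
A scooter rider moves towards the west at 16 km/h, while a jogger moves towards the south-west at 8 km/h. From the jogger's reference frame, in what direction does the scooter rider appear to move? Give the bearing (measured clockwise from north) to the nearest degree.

299°

Taking east as x and north as y: scooter rider velocity = (-16.000, 0.000) km/h; jogger velocity = (-5.657, -5.657) km/h.
Velocity of scooter rider relative to jogger = (-16.000, 0.000) − (-5.657, -5.657) = (-10.343, 5.657) km/h.
Bearing = atan2(-10.34, 5.66) = 298.68° clockwise from north.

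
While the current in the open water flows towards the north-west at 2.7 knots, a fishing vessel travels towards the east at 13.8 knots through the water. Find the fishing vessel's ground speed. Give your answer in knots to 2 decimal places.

Taking east as x and north as y: velocity relative to the water = (13.800, 0.000) knots; the water relative to ground = (-1.909, 1.909) knots.
Velocity relative to ground = (13.800, 0.000) + (-1.909, 1.909) = (11.891, 1.909) knots.
Speed = |(11.891, 1.909)| = 12.043 knots.

12.04 knots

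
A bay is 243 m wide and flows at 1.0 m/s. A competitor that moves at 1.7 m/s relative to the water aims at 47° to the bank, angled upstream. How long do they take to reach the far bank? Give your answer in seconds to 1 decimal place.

The component of the competitor's velocity perpendicular to the bank is 1.7 × sin 47° = 1.243 m/s.
The flow acts along the bank and has no component across it.
Time = 243 / 1.243 = 195.447 s.

195.4 s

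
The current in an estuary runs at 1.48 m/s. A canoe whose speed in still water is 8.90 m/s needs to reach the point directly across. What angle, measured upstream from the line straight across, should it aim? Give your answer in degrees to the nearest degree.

To cancel the current, the upstream component of the canoe's velocity must equal the flow: 8.90 sin θ = 1.48.
sin θ = 1.48 / 8.90 = 0.1663.
θ = arcsin(0.1663) = 9.572°.

10°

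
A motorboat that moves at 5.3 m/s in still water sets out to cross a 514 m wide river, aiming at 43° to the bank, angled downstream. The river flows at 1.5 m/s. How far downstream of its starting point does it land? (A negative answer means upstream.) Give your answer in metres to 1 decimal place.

764.5 m

Perpendicular speed = 3.615 m/s; crossing time = 514 / 3.615 = 142.201 s.
Net downstream speed = 5.376 m/s.
Drift = 5.376 × 142.201 = 764.500 m (downstream).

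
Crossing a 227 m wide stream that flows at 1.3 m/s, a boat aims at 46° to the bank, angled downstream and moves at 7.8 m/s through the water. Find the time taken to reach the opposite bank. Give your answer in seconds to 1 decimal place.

The component of the boat's velocity perpendicular to the bank is 7.8 × sin 46° = 5.611 m/s.
The current is parallel to the bank, so it does not affect the crossing time.
Time = 227 / 5.611 = 40.457 s.

40.5 s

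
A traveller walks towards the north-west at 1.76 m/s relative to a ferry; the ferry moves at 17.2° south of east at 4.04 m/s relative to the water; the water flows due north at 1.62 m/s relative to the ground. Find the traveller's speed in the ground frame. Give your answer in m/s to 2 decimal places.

In east/north components (m/s): traveller relative to ferry = (-1.245, 1.245); ferry relative to water = (3.859, -1.195); water relative to ground = (0.000, 1.620).
Sum = (2.615, 1.670) m/s.
Speed = |(2.615, 1.670)| = 3.103 m/s.

3.10 m/s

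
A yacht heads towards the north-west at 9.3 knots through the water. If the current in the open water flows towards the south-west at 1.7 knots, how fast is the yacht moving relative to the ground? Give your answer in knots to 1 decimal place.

Taking east as x and north as y: velocity relative to the water = (-6.576, 6.576) knots; the water relative to ground = (-1.202, -1.202) knots.
Velocity relative to ground = (-6.576, 6.576) + (-1.202, -1.202) = (-7.778, 5.374) knots.
Speed = |(-7.778, 5.374)| = 9.454 knots.

9.5 knots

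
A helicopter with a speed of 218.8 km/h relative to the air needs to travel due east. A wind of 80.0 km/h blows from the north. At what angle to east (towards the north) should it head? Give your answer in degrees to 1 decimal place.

The wind pushes perpendicular to the desired track; the heading must have a component into the wind equal to 80.0 km/h: 218.8 sin θ = 80.0.
sin θ = 0.3656, so θ = 21.446°.

21.4°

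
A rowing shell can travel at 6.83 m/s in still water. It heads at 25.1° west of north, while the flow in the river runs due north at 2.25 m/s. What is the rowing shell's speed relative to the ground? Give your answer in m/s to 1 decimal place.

8.9 m/s

Taking east as x and north as y: velocity relative to the water = (-2.897, 6.185) m/s; the water relative to ground = (0.000, 2.250) m/s.
Velocity relative to ground = (-2.897, 6.185) + (0.000, 2.250) = (-2.897, 8.435) m/s.
Speed = |(-2.897, 8.435)| = 8.919 m/s.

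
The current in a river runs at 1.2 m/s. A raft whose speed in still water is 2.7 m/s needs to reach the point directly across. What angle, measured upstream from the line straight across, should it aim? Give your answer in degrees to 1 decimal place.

To cancel the current, the upstream component of the raft's velocity must equal the flow: 2.7 sin θ = 1.2.
sin θ = 1.2 / 2.7 = 0.4444.
θ = arcsin(0.4444) = 26.388°.

26.4°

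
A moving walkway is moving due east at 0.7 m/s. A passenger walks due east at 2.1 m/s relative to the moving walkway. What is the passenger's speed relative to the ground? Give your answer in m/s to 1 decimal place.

Taking east as x and north as y: moving walkway velocity = (0.700, 0.000) m/s; passenger velocity relative to moving walkway = (2.100, 0.000) m/s.
Velocity relative to ground = (0.700, 0.000) + (2.100, 0.000) = (2.800, 0.000) m/s.
Speed = |(2.800, 0.000)| = 2.800 m/s.

2.8 m/s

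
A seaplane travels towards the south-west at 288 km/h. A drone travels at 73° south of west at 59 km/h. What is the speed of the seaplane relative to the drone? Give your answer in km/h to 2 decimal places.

Taking east as x and north as y: seaplane velocity = (-203.647, -203.647) km/h; drone velocity = (-17.250, -56.422) km/h.
Velocity of seaplane relative to drone = (-203.647, -203.647) − (-17.250, -56.422) = (-186.397, -147.225) km/h.
Magnitude = |(-186.397, -147.225)| = 237.527 km/h.

237.53 km/h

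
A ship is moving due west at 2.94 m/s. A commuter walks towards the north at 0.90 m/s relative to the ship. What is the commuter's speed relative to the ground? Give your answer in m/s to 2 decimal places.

3.07 m/s

Taking east as x and north as y: ship velocity = (-2.940, 0.000) m/s; commuter velocity relative to ship = (0.000, 0.900) m/s.
Velocity relative to ground = (-2.940, 0.000) + (0.000, 0.900) = (-2.940, 0.900) m/s.
Speed = |(-2.940, 0.900)| = 3.075 m/s.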